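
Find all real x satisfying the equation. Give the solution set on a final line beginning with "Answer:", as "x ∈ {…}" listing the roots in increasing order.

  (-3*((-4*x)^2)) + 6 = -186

Step 1. [(-3*((-4*x)^2)) + 6 = -186] common factor -3 (LHS and -186) — divide through, so factor: ((-4*x)^2) - 2 = 62.
Step 2. [((-4*x)^2) - 2 = 62] add 2: x sits inside (… - 2). So sub: (-4*x)^2 = 64.
Step 3. [(-4*x)^2 = 64] LHS squared, RHS 64 ≥ 0: apply √ (±), so sqrt: -4*x = 8 or -8.
Step 4. [-4*x = 8 or -8] -4·(inner) — divide through by -4, so div: x = -2 or 2.

Answer: x ∈ {-2, 2}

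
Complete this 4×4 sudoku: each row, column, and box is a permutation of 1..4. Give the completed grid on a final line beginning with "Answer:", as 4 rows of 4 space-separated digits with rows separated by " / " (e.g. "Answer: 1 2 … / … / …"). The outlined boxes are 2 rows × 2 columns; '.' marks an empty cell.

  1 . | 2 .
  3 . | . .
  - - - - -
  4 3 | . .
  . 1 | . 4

Step 1. [r3c3∈{1}] nothing but 1 survives at r3c3. So r3c3=1.
Step 2. [r2c2∈{2,4}] across row 2, 2 lands solely at r2c2. So r2c2=2.
Step 3. [r1c4∈{3}] nothing but 3 survives at r1c4 ⇒ r1c4=3.
Step 4. [r2c4∈{1}] r2c4 is down to just 1. So r2c4=1.
Step 5. [r4c1∈{2}] r4c1 is down to just 2 ⇒ r4c1=2.
Step 6. [r4c3∈{3}] r4c3 is down to just 3, so r4c3=3.
Step 7. [r1c2∈{4}] r1c2 has the single candidate 4. So r1c2=4.
Step 8. [r2c3∈{4}] only 4 remains possible at r2c3, so r2c3=4.
Step 9. [r3c4∈{2}] nothing but 2 survives at r3c4. So r3c4=2.

Answer: 1 4 2 3 / 3 2 4 1 / 4 3 1 2 / 2 1 3 4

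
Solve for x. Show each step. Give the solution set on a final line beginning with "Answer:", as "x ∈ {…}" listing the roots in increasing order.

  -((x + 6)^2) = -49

Step 1. [-((x + 6)^2) = -49] flip signs both sides, so neg: (x + 6)^2 = 49.
Step 2. [(x + 6)^2 = 49] √ both sides: 49 ≥ 0 gives two branches. So sqrt: x + 6 = 7 or -7.
Step 3. [x + 6 = 7 or -7] the outer +6 inverts by subtracting 6 ⇒ sub: x = 1 or -13.

Answer: x ∈ {-13, 1}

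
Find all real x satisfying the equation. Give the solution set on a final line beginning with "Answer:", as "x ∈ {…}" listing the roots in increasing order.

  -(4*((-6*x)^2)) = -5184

Step 1. [-(4*((-6*x)^2)) = -5184] leading − — multiply by −1 ⇒ neg: 4*((-6*x)^2) = 5184.
Step 2. [4*((-6*x)^2) = 5184] leading coefficient 4: divide by 4 ⇒ div: (-6*x)^2 = 1296.
Step 3. [(-6*x)^2 = 1296] LHS squared, RHS 1296 ≥ 0: apply √ (±) ⇒ sqrt: -6*x = 36 or -36.
Step 4. [-6*x = 36 or -36] -6 out front; divide by -6. So div: x = -6 or 6.

Answer: x ∈ {-6, 6}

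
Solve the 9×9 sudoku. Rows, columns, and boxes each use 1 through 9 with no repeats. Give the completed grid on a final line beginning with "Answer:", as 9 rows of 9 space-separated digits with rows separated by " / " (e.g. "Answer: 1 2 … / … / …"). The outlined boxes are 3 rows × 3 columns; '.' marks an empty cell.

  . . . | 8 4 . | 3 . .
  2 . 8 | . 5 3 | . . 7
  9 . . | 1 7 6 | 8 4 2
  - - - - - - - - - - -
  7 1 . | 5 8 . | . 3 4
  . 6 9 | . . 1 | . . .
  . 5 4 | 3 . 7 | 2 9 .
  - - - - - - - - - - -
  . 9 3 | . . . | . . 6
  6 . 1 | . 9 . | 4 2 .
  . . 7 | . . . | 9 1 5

Step 1. [r9c2∈{2,4,8}] 2 has one home in col 2: r9c2, so r9c2=2.
Step 2. [r6c1∈{8}] r6c1 has the single candidate 8 ⇒ r6c1=8.
Step 3. [r1c8∈{5,6}] r1c8 is the only open cell in box 3 admitting 5. So r1c8=5.
Step 4. [r9c1∈{4}] r9c1 has the single candidate 4. So r9c1=4.
Step 5. [r7c6∈{2,4,5,8}] r7c6 is the only open cell in col 6 admitting 4, so r7c6=4.
Step 6. [r7c8∈{7,8}] row 7 places 8 nowhere but r7c8, so r7c8=8.
Step 7. [r5c5∈{2}] r5c5 has the single candidate 2 ⇒ r5c5=2.
Step 8. [r7c7∈{7}] only 7 remains possible at r7c7, so r7c7=7.
Step 9. [r2c7∈{1,6}] row 2 places 1 nowhere but r2c7 ⇒ r2c7=1.
Step 10. [r1c9∈{9}] only 9 remains possible at r1c9. So r1c9=9.
Step 11. [r9c5∈{3,6}] 3 has one home in row 9: r9c5. So r9c5=3.
Step 12. [r9c6∈{8}] r9c6 has the single candidate 8, so r9c6=8.
Step 13. [r7c4∈{2}] r7c4 has the single candidate 2, so r7c4=2.
Step 14. [r2c8∈{6}] r2c8 has the single candidate 6 ⇒ r2c8=6.
Step 15. [r8c6∈{5}] r8c6's peers cover all but 5, so r8c6=5.
Step 16. [r1c6∈{2}] nothing but 2 survives at r1c6. So r1c6=2.
Step 17. [r1c3∈{6}] r1c3 has the single candidate 6 ⇒ r1c3=6.
Step 18. [r5c8∈{7}] nothing but 7 survives at r5c8. So r5c8=7.
Step 19. [r4c6∈{9}] r4c6 is down to just 9, so r4c6=9.
Step 20. [r4c3∈{2}] only 2 remains possible at r4c3, so r4c3=2.
Step 21. [r4c7∈{6}] r4c7 has the single candidate 6. So r4c7=6.
Step 22. [r8c2∈{8}] r8c2 has the single candidate 8 ⇒ r8c2=8.
Step 23. [r2c2∈{4}] r2c2 has the single candidate 4, so r2c2=4.
Step 24. [r3c3∈{5}] only 5 remains possible at r3c3, so r3c3=5.
Step 25. [r6c5∈{6}] r6c5 is down to just 6, so r6c5=6.
Step 26. [r8c9∈{3}] only 3 remains possible at r8c9 ⇒ r8c9=3.
Step 27. [r7c1∈{5}] r7c1's peers cover all but 5, so r7c1=5.
Step 28. [r7c5∈{1}] r7c5 is down to just 1, so r7c5=1.
Step 29. [r9c4∈{6}] r9c4 has the single candidate 6, so r9c4=6.
Step 30. [r5c4∈{4}] only 4 remains possible at r5c4, so r5c4=4.
Step 31. [r5c9∈{8}] r5c9 has the single candidate 8. So r5c9=8.
Step 32. [r5c7∈{5}] only 5 remains possible at r5c7, so r5c7=5.
Step 33. [r8c4∈{7}] nothing but 7 survives at r8c4. So r8c4=7.
Step 34. [r3c2∈{3}] r3c2 has the single candidate 3. So r3c2=3.
Step 35. [r1c1∈{1}] nothing but 1 survives at r1c1 ⇒ r1c1=1.
Step 36. [r1c2∈{7}] r1c2's peers cover all but 7, so r1c2=7.
Step 37. [r6c9∈{1}] r6c9 has the single candidate 1, so r6c9=1.
Step 38. [r2c4∈{9}] only 9 remains possible at r2c4. So r2c4=9.
Step 39. [r5c1∈{3}] r5c1 has the single candidate 3, so r5c1=3.

Answer: 1 7 6 8 4 2 3 5 9 / 2 4 8 9 5 3 1 6 7 / 9 3 5 1 7 6 8 4 2 / 7 1 2 5 8 9 6 3 4 / 3 6 9 4 2 1 5 7 8 / 8 5 4 3 6 7 2 9 1 / 5 9 3 2 1 4 7 8 6 / 6 8 1 7 9 5 4 2 3 / 4 2 7 6 3 8 9 1 5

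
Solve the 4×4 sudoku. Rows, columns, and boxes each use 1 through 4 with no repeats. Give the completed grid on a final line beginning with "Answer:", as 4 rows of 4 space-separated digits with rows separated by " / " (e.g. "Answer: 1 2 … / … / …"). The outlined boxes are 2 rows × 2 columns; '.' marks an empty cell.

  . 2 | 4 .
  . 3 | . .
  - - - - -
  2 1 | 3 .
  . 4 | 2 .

Step 1. [r2c3∈{1}] nothing but 1 survives at r2c3. So r2c3=1.
Step 2. [r1c1∈{1}] nothing but 1 survives at r1c1, so r1c1=1.
Step 3. [r3c4∈{4}] r3c4's peers cover all but 4 ⇒ r3c4=4.
Step 4. [r4c1∈{3}] r4c1 has the single candidate 3 ⇒ r4c1=3.
Step 5. [r2c1∈{4}] r2c1 is down to just 4, so r2c1=4.
Step 6. [r1c4∈{3}] only 3 remains possible at r1c4 ⇒ r1c4=3.
Step 7. [r2c4∈{2}] nothing but 2 survives at r2c4 ⇒ r2c4=2.
Step 8. [r4c4∈{1}] r4c4 has the single candidate 1. So r4c4=1.

Answer: 1 2 4 3 / 4 3 1 2 / 2 1 3 4 / 3 4 2 1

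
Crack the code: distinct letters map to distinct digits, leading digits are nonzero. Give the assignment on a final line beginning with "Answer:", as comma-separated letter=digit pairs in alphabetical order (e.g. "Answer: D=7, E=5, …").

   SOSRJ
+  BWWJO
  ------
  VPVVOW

Step 1. [V] V is the leading digit of a 6-digit sum of two 5-digit numbers; the final carry is exactly 1 ⇒ V=1.
Step 2. [col 1: J + O ≡ W (mod 10)] O=7 is one option consistent with column 1 (J + O ≡ W (mod 10), carry-in 0) — take it ⇒ O=7.
Step 3. [col 1: J + O ≡ W (mod 10)] W=3 is one option consistent with column 1 (J + O ≡ W (mod 10), carry-in 0) — take it ⇒ W=3.
Step 4. [col 1: J + O ≡ W (mod 10)] column 1 reads J+O+carry(0)=W with O=7, W=3; with digits 1,3,7 already taken and all letters distinct, the only value for J is 6 ⇒ J=6.
Step 5. [col 2: R + J ≡ O (mod 10)] from column 2 (J=6, O=7, carry-in 1, digits 1,3,6,7 already taken and all letters distinct): R must equal 0. So R=0.
Step 6. [col 3: S + W ≡ V (mod 10)] column 3 reads S+W+carry(0)=V with W=3, V=1; with digits 0,1,3,6,7 already taken and all letters distinct, the only value for S is 8. So S=8.
Step 7. [col 5: S + B ≡ P (mod 10)] column 5: given S=8, carry-in 1, and digits 0,1,3,6,7,8 already taken and all letters distinct, S+B≡P (mod 10) forces P=4 ⇒ P=4.
Step 8. [col 5: S + B ≡ P (mod 10)] column 5: given S=8, P=4, carry-in 1, and digits 0,1,3,4,6,7,8 already taken and all letters distinct, S+B≡P (mod 10) forces B=5 ⇒ B=5.

Answer: B=5, J=6, O=7, P=4, R=0, S=8, V=1, W=3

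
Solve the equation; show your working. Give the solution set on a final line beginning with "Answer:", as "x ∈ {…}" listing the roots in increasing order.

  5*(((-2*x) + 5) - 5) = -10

Step 1. [5*(((-2*x) + 5) - 5) = -10] leading coefficient 5: divide by 5, so div: ((-2*x) + 5) - 5 = -2.
Step 2. [((-2*x) + 5) - 5 = -2] the outer -5 inverts by adding 5, so sub: (-2*x) + 5 = 3.
Step 3. [(-2*x) + 5 = 3] 5 comes off first (subtract 5), so sub: -2*x = -2.
Step 4. [-2*x = -2] divide by the outer -2 ⇒ div: x = 1.

Answer: x ∈ {1}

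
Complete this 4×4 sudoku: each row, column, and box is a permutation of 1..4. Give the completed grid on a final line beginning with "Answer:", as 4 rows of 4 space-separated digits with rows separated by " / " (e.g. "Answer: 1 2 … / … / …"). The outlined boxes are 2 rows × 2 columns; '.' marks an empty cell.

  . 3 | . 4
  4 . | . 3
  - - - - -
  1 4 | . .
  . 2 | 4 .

Step 1. [r2c3∈{1,2}] across row 2, 2 lands solely at r2c3 ⇒ r2c3=2.
Step 2. [r1c1∈{2}] only 2 remains possible at r1c1. So r1c1=2.
Step 3. [r3c4∈{2}] r3c4's peers cover all but 2, so r3c4=2.
Step 4. [r1c3∈{1}] only 1 remains possible at r1c3, so r1c3=1.
Step 5. [r3c3∈{3}] r3c3's peers cover all but 3 ⇒ r3c3=3.
Step 6. [r4c4∈{1}] nothing but 1 survives at r4c4, so r4c4=1.
Step 7. [r4c1∈{3}] nothing but 3 survives at r4c1 ⇒ r4c1=3.
Step 8. [r2c2∈{1}] r2c2 has the single candidate 1. So r2c2=1.

Answer: 2 3 1 4 / 4 1 2 3 / 1 4 3 2 / 3 2 4 1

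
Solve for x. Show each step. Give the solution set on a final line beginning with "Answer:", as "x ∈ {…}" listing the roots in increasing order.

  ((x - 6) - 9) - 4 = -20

Step 1. [((x - 6) - 9) - 4 = -20] the outer -4 inverts by adding 4, so sub: (x - 6) - 9 = -16.
Step 2. [(x - 6) - 9 = -16] the outer -9 inverts by adding 9 ⇒ sub: x - 6 = -7.
Step 3. [x - 6 = -7] peel the -6: add 6 from each side. So sub: x = -1.

Answer: x ∈ {-1}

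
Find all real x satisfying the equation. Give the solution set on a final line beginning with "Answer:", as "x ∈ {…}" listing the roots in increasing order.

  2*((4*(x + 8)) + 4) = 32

Step 1. [2*((4*(x + 8)) + 4) = 32] 2·(inner) — divide through by 2. So div: (4*(x + 8)) + 4 = 16.
Step 2. [(4*(x + 8)) + 4 = 16] 4 divides every term; factor it out. So factor: (x + 8) + 1 = 4.
Step 3. [(x + 8) + 1 = 4] the outer +1 inverts by subtracting 1. So sub: x + 8 = 3.
Step 4. [x + 8 = 3] peel the +8: subtract 8 from each side ⇒ sub: x = -5.

Answer: x ∈ {-5}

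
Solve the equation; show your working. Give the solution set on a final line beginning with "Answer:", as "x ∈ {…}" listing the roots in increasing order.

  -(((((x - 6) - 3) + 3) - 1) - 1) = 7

Step 1. [-(((((x - 6) - 3) + 3) - 1) - 1) = 7] leading − — multiply by −1. So neg: ((((x - 6) - 3) + 3) - 1) - 1 = -7.
Step 2. [((((x - 6) - 3) + 3) - 1) - 1 = -7] the outer -1 inverts by adding 1. So sub: (((x - 6) - 3) + 3) - 1 = -6.
Step 3. [(((x - 6) - 3) + 3) - 1 = -6] -1 is outermost — add 1 both sides, so sub: ((x - 6) - 3) + 3 = -5.
Step 4. [((x - 6) - 3) + 3 = -5] 3 comes off first (subtract 3) ⇒ sub: (x - 6) - 3 = -8.
Step 5. [(x - 6) - 3 = -8] add 3: x sits inside (… - 3) ⇒ sub: x - 6 = -5.
Step 6. [x - 6 = -5] peel the -6: add 6 from each side. So sub: x = 1.

Answer: x ∈ {1}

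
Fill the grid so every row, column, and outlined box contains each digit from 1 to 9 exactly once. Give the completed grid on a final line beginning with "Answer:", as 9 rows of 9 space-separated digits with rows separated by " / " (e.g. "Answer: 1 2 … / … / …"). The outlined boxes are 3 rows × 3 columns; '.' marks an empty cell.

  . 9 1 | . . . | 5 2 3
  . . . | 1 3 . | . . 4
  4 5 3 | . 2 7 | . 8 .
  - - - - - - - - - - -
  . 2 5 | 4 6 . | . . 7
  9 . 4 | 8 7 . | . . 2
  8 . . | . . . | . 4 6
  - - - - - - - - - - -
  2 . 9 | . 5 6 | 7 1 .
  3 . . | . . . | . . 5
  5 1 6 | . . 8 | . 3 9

Step 1. [r6c4∈{2,3,5,9}] 5 has one home in col 4: r6c4, so r6c4=5.
Step 2. [r2c8∈{6,7,9}] 7 has one home in col 8: r2c8, so r2c8=7.
Step 3. [r9c5∈{4}] r9c5's peers cover all but 4, so r9c5=4.
Step 4. [r4c7∈{1,3,8,9}] r4c7 is the only open cell in row 4 admitting 8 ⇒ r4c7=8.
Step 5. [r4c6∈{1,3,9}] r4c6 is the only open cell in row 4 admitting 3 ⇒ r4c6=3.
Step 6. [r5c6∈{1}] nothing but 1 survives at r5c6. So r5c6=1.
Step 7. [r2c1∈{6}] r2c1's peers cover all but 6. So r2c1=6.
Step 8. [r3c7∈{1,6,9}] 6 has one home in box 3: r3c7. So r3c7=6.
Step 9. [r2c2∈{8}] r2c2 is down to just 8 ⇒ r2c2=8.
Step 10. [r6c5∈{9}] r6c5's peers cover all but 9 ⇒ r6c5=9.
Step 11. [r6c3∈{7}] nothing but 7 survives at r6c3 ⇒ r6c3=7.
Step 12. [r8c7∈{2,4}] col 7 places 4 nowhere but r8c7, so r8c7=4.
Step 13. [r9c4∈{2,7}] across row 9, 7 lands solely at r9c4. So r9c4=7.
Step 14. [r5c7∈{3}] only 3 remains possible at r5c7. So r5c7=3.
Step 15. [r3c4∈{9}] r3c4's peers cover all but 9, so r3c4=9.
Step 16. [r8c4∈{2}] nothing but 2 survives at r8c4 ⇒ r8c4=2.
Step 17. [r2c7∈{9}] only 9 remains possible at r2c7, so r2c7=9.
Step 18. [r2c6∈{5}] only 5 remains possible at r2c6, so r2c6=5.
Step 19. [r8c6∈{9}] r8c6's peers cover all but 9, so r8c6=9.
Step 20. [r6c2∈{3}] nothing but 3 survives at r6c2. So r6c2=3.
Step 21. [r6c7∈{1}] r6c7's peers cover all but 1, so r6c7=1.
Step 22. [r1c6∈{4}] only 4 remains possible at r1c6, so r1c6=4.
Step 23. [r5c2∈{6}] nothing but 6 survives at r5c2 ⇒ r5c2=6.
Step 24. [r2c3∈{2}] r2c3 is down to just 2 ⇒ r2c3=2.
Step 25. [r3c9∈{1}] r3c9's peers cover all but 1. So r3c9=1.
Step 26. [r7c2∈{4}] r7c2 has the single candidate 4. So r7c2=4.
Step 27. [r8c2∈{7}] r8c2's peers cover all but 7, so r8c2=7.
Step 28. [r1c4∈{6}] only 6 remains possible at r1c4. So r1c4=6.
Step 29. [r6c6∈{2}] nothing but 2 survives at r6c6, so r6c6=2.
Step 30. [r7c9∈{8}] only 8 remains possible at r7c9. So r7c9=8.
Step 31. [r9c7∈{2}] only 2 remains possible at r9c7, so r9c7=2.
Step 32. [r1c1∈{7}] only 7 remains possible at r1c1 ⇒ r1c1=7.
Step 33. [r8c5∈{1}] nothing but 1 survives at r8c5 ⇒ r8c5=1.
Step 34. [r4c1∈{1}] r4c1 has the single candidate 1 ⇒ r4c1=1.
Step 35. [r8c8∈{6}] nothing but 6 survives at r8c8, so r8c8=6.
Step 36. [r7c4∈{3}] r7c4 has the single candidate 3 ⇒ r7c4=3.
Step 37. [r8c3∈{8}] r8c3 is down to just 8, so r8c3=8.
Step 38. [r5c8∈{5}] only 5 remains possible at r5c8. So r5c8=5.
Step 39. [r1c5∈{8}] r1c5 is down to just 8, so r1c5=8.
Step 40. [r4c8∈{9}] r4c8 has the single candidate 9. So r4c8=9.

Answer: 7 9 1 6 8 4 5 2 3 / 6 8 2 1 3 5 9 7 4 / 4 5 3 9 2 7 6 8 1 / 1 2 5 4 6 3 8 9 7 / 9 6 4 8 7 1 3 5 2 / 8 3 7 5 9 2 1 4 6 / 2 4 9 3 5 6 7 1 8 / 3 7 8 2 1 9 4 6 5 / 5 1 6 7 4 8 2 3 9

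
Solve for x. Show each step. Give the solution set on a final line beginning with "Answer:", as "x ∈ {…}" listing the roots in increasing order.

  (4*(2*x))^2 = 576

Step 1. [(4*(2*x))^2 = 576] 576 ≥ 0, LHS is (·)² — take ±√. So sqrt: 4*(2*x) = 24 or -24.
Step 2. [4*(2*x) = 24 or -24] 4·(inner) — divide through by 4, so div: 2*x = 6 or -6.
Step 3. [2*x = 6 or -6] leading coefficient 2: divide by 2. So div: x = 3 or -3.

Answer: x ∈ {-3, 3}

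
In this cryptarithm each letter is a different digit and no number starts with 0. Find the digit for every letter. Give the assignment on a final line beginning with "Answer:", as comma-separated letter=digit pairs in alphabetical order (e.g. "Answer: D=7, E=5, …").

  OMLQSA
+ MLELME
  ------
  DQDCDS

Step 1. [col 1: A + E ≡ S (mod 10)] column 1 (A + E ≡ S (mod 10), carry-in 0) doesn't pin A yet; pick A=7 and continue ⇒ A=7.
Step 2. [col 1: A + E ≡ S (mod 10)] S=0 is one option consistent with column 1 (A + E ≡ S (mod 10), carry-in 0) — take it ⇒ S=0.
Step 3. [col 1: A + E ≡ S (mod 10)] in column 1 we have A+E≡S with carry-in 0; given A=7, S=0 and digits 0,7 already taken and all letters distinct, that pins E to 3 ⇒ E=3.
Step 4. [col 2: S + M ≡ D (mod 10)] M=4 is one option consistent with column 2 (S + M ≡ D (mod 10), carry-in 1) — take it, so M=4.
Step 5. [col 2: S + M ≡ D (mod 10)] column 2: given S=0, M=4, carry-in 1, and digits 0,3,4,7 already taken and all letters distinct, S+M≡D (mod 10) forces D=5 ⇒ D=5.
Step 6. [col 3: Q + L ≡ C (mod 10)] L=2 is one option consistent with column 3 (Q + L ≡ C (mod 10), carry-in 0) — take it, so L=2.
Step 7. [col 3: Q + L ≡ C (mod 10)] no forcing yet in column 3 (carry-in 0); Q=6 is free and consistent — try it. So Q=6.
Step 8. [col 3: Q + L ≡ C (mod 10)] from column 3 (Q=6, L=2, carry-in 0, digits 0,2,3,4,5,6,7 already taken and all letters distinct): C must equal 8. So C=8.
Step 9. [col 6: O + M ≡ D (mod 10)] in column 6 we have O+M≡D with carry-in 0; given M=4, D=5 and digits 0,2,3,4,5,6,7,8 already taken and all letters distinct, that pins O to 1, so O=1.

Answer: A=7, C=8, D=5, E=3, L=2, M=4, O=1, Q=6, S=0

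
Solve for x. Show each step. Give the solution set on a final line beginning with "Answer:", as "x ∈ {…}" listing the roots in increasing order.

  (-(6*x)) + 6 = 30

Step 1. [(-(6*x)) + 6 = 30] peel the +6: subtract 6 from each side. So sub: -(6*x) = 24.
Step 2. [-(6*x) = 24] flip signs both sides. So neg: 6*x = -24.
Step 3. [6*x = -24] divide by the outer 6. So div: x = -4.

Answer: x ∈ {-4}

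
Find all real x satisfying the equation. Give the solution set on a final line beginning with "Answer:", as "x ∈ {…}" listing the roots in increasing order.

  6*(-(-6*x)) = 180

Step 1. [6*(-(-6*x)) = 180] 6·(inner) — divide through by 6 ⇒ div: -(-6*x) = 30.
Step 2. [-(-6*x) = 30] LHS negated; negate both sides. So neg: -6*x = -30.
Step 3. [-6*x = -30] leading coefficient -6: divide by -6 ⇒ div: x = 5.

Answer: x ∈ {5}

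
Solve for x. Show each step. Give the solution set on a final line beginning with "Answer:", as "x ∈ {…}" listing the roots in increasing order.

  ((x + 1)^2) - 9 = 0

Step 1. [((x + 1)^2) - 9 = 0] the outer -9 inverts by adding 9. So sub: (x + 1)^2 = 9.
Step 2. [(x + 1)^2 = 9] √ both sides: 9 ≥ 0 gives two branches. So sqrt: x + 1 = 3 or -3.
Step 3. [x + 1 = 3 or -3] 1 comes off first (subtract 1) ⇒ sub: x = 2 or -4.

Answer: x ∈ {-4, 2}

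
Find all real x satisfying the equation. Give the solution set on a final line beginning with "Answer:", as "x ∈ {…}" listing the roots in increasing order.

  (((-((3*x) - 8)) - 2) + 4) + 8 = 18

Step 1. [(((-((3*x) - 8)) - 2) + 4) + 8 = 18] subtract 8: x sits inside (… + 8) ⇒ sub: ((-((3*x) - 8)) - 2) + 4 = 10.
Step 2. [((-((3*x) - 8)) - 2) + 4 = 10] 4 comes off first (subtract 4), so sub: (-((3*x) - 8)) - 2 = 6.
Step 3. [(-((3*x) - 8)) - 2 = 6] add 2: x sits inside (… - 2). So sub: -((3*x) - 8) = 8.
Step 4. [-((3*x) - 8) = 8] LHS negated; negate both sides, so neg: (3*x) - 8 = -8.
Step 5. [(3*x) - 8 = -8] add 8: x sits inside (… - 8). So sub: 3*x = 0.
Step 6. [3*x = 0] 3 out front; divide by 3, so div: x = 0.

Answer: x ∈ {0}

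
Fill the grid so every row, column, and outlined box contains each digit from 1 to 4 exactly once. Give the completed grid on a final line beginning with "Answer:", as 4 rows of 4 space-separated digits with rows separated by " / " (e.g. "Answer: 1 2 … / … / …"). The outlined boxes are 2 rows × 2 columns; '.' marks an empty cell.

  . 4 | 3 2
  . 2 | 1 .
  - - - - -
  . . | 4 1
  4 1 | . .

Step 1. [r2c1∈{3}] r2c1's peers cover all but 3 ⇒ r2c1=3.
Step 2. [r4c4∈{3}] r4c4 is down to just 3, so r4c4=3.
Step 3. [r3c1∈{2}] r3c1 has the single candidate 2, so r3c1=2.
Step 4. [r4c3∈{2}] r4c3's peers cover all but 2. So r4c3=2.
Step 5. [r2c4∈{4}] nothing but 4 survives at r2c4. So r2c4=4.
Step 6. [r1c1∈{1}] r1c1's peers cover all but 1, so r1c1=1.
Step 7. [r3c2∈{3}] only 3 remains possible at r3c2. So r3c2=3.

Answer: 1 4 3 2 / 3 2 1 4 / 2 3 4 1 / 4 1 2 3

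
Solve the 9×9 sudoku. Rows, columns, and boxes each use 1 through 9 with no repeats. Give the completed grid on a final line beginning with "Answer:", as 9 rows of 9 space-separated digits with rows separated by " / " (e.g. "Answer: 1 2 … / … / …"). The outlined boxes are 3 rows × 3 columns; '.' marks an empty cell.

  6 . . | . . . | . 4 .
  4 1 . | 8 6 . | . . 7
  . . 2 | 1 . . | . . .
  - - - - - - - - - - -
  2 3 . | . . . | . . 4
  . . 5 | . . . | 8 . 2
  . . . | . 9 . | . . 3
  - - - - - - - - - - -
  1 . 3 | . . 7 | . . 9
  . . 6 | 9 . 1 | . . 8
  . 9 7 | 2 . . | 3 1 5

Step 1. [r3c1∈{3,5,7,8,9}] across col 1, 3 lands solely at r3c1, so r3c1=3.
Step 2. [r1c5∈{2,3,5,7}] r1c5 is the only open cell in col 5 admitting 2, so r1c5=2.
Step 3. [r6c3∈{1,4,8}] across col 3, 4 lands solely at r6c3, so r6c3=4.
Step 4. [r9c6∈{4,6,8}] row 9 places 6 nowhere but r9c6 ⇒ r9c6=6.
Step 5. [r9c5∈{4,8}] in row 9, 4 fits only at r9c5 ⇒ r9c5=4.
Step 6. [r7c4∈{5}] only 5 remains possible at r7c4 ⇒ r7c4=5.
Step 7. [r2c3∈{9}] r2c3's peers cover all but 9 ⇒ r2c3=9.
Step 8. [r6c7∈{1,5,6,7}] r6c7 is the only open cell in row 6 admitting 1 ⇒ r6c7=1.
Step 9. [r3c8∈{5,6,8,9}] 8 has one home in col 8: r3c8 ⇒ r3c8=8.
Step 10. [r5c4∈{3,4,6,7}] in col 4, 4 fits only at r5c4. So r5c4=4.
Step 11. [r5c6∈{3}] r5c6 has the single candidate 3. So r5c6=3.
Step 12. [r2c6∈{5}] r2c6 is down to just 5 ⇒ r2c6=5.
Step 13. [r4c5∈{1,5,7,8}] r4c5 is the only open cell in col 5 admitting 5 ⇒ r4c5=5.
Step 14. [r3c5∈{7}] r3c5 is down to just 7 ⇒ r3c5=7.
Step 15. [r1c2∈{5,7,8}] row 1 places 7 nowhere but r1c2, so r1c2=7.
Step 16. [r2c7∈{2}] r2c7 has the single candidate 2. So r2c7=2.
Step 17. [r3c2∈{5}] r3c2 has the single candidate 5, so r3c2=5.
Step 18. [r5c2∈{6}] r5c2 has the single candidate 6 ⇒ r5c2=6.
Step 19. [r6c2∈{8}] only 8 remains possible at r6c2. So r6c2=8.
Step 20. [r6c1∈{7}] r6c1 is down to just 7. So r6c1=7.
Step 21. [r5c8∈{7,9}] 7 has one home in row 5: r5c8. So r5c8=7.
Step 22. [r6c4∈{6}] only 6 remains possible at r6c4, so r6c4=6.
Step 23. [r8c8∈{2}] only 2 remains possible at r8c8 ⇒ r8c8=2.
Step 24. [r1c6∈{9}] only 9 remains possible at r1c6. So r1c6=9.
Step 25. [r4c8∈{6,9}] 9 has one home in col 8: r4c8, so r4c8=9.
Step 26. [r4c7∈{6}] nothing but 6 survives at r4c7 ⇒ r4c7=6.
Step 27. [r8c2∈{4}] nothing but 4 survives at r8c2, so r8c2=4.
Step 28. [r8c7∈{7}] r8c7 is down to just 7. So r8c7=7.
Step 29. [r1c9∈{1}] r1c9's peers cover all but 1 ⇒ r1c9=1.
Step 30. [r3c9∈{6}] r3c9 is down to just 6 ⇒ r3c9=6.
Step 31. [r7c2∈{2}] r7c2's peers cover all but 2 ⇒ r7c2=2.
Step 32. [r7c5∈{8}] r7c5 has the single candidate 8. So r7c5=8.
Step 33. [r7c7∈{4}] r7c7's peers cover all but 4 ⇒ r7c7=4.
Step 34. [r6c8∈{5}] r6c8 has the single candidate 5. So r6c8=5.
Step 35. [r9c1∈{8}] r9c1 has the single candidate 8 ⇒ r9c1=8.
Step 36. [r8c5∈{3}] only 3 remains possible at r8c5 ⇒ r8c5=3.
Step 37. [r6c6∈{2}] nothing but 2 survives at r6c6 ⇒ r6c6=2.
Step 38. [r1c7∈{5}] r1c7's peers cover all but 5, so r1c7=5.
Step 39. [r1c3∈{8}] nothing but 8 survives at r1c3 ⇒ r1c3=8.
Step 40. [r5c5∈{1}] only 1 remains possible at r5c5 ⇒ r5c5=1.
Step 41. [r4c6∈{8}] only 8 remains possible at r4c6. So r4c6=8.
Step 42. [r7c8∈{6}] nothing but 6 survives at r7c8 ⇒ r7c8=6.
Step 43. [r3c7∈{9}] only 9 remains possible at r3c7. So r3c7=9.
Step 44. [r4c4∈{7}] r4c4 is down to just 7 ⇒ r4c4=7.
Step 45. [r5c1∈{9}] only 9 remains possible at r5c1. So r5c1=9.
Step 46. [r2c8∈{3}] only 3 remains possible at r2c8. So r2c8=3.
Step 47. [r8c1∈{5}] r8c1 has the single candidate 5 ⇒ r8c1=5.
Step 48. [r1c4∈{3}] only 3 remains possible at r1c4 ⇒ r1c4=3.
Step 49. [r3c6∈{4}] r3c6 is down to just 4, so r3c6=4.
Step 50. [r4c3∈{1}] r4c3 is down to just 1, so r4c3=1.

Answer: 6 7 8 3 2 9 5 4 1 / 4 1 9 8 6 5 2 3 7 / 3 5 2 1 7 4 9 8 6 / 2 3 1 7 5 8 6 9 4 / 9 6 5 4 1 3 8 7 2 / 7 8 4 6 9 2 1 5 3 / 1 2 3 5 8 7 4 6 9 / 5 4 6 9 3 1 7 2 8 / 8 9 7 2 4 6 3 1 5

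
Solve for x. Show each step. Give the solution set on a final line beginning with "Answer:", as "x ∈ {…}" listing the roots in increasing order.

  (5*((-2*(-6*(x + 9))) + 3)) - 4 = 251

Step 1. [(5*((-2*(-6*(x + 9))) + 3)) - 4 = 251] peel the -4: add 4 from each side, so sub: 5*((-2*(-6*(x + 9))) + 3) = 255.
Step 2. [5*((-2*(-6*(x + 9))) + 3) = 255] LHS = 5·(…); ÷5 both sides. So div: (-2*(-6*(x + 9))) + 3 = 51.
Step 3. [(-2*(-6*(x + 9))) + 3 = 51] subtract 3: x sits inside (… + 3). So sub: -2*(-6*(x + 9)) = 48.
Step 4. [-2*(-6*(x + 9)) = 48] leading coefficient -2: divide by -2. So div: -6*(x + 9) = -24.
Step 5. [-6*(x + 9) = -24] LHS = -6·(…); ÷-6 both sides, so div: x + 9 = 4.
Step 6. [x + 9 = 4] subtract 9: x sits inside (… + 9) ⇒ sub: x = -5.

Answer: x ∈ {-5}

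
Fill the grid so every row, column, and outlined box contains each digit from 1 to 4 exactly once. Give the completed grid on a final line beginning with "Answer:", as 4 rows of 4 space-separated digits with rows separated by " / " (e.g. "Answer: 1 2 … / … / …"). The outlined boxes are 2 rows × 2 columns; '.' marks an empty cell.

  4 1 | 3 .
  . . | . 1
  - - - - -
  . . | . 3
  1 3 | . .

Step 1. [r2c3∈{2,4}] 4 has one home in row 2: r2c3 ⇒ r2c3=4.
Step 2. [r3c1∈{2}] r3c1 has the single candidate 2. So r3c1=2.
Step 3. [r4c3∈{2}] r4c3 has the single candidate 2, so r4c3=2.
Step 4. [r3c2∈{4}] only 4 remains possible at r3c2, so r3c2=4.
Step 5. [r3c3∈{1}] only 1 remains possible at r3c3, so r3c3=1.
Step 6. [r2c2∈{2}] r2c2 is down to just 2. So r2c2=2.
Step 7. [r1c4∈{2}] only 2 remains possible at r1c4, so r1c4=2.
Step 8. [r4c4∈{4}] only 4 remains possible at r4c4, so r4c4=4.
Step 9. [r2c1∈{3}] r2c1 has the single candidate 3, so r2c1=3.

Answer: 4 1 3 2 / 3 2 4 1 / 2 4 1 3 / 1 3 2 4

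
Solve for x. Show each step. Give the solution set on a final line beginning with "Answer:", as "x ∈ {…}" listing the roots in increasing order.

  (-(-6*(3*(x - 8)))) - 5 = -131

Step 1. [(-(-6*(3*(x - 8)))) - 5 = -131] -5 is outermost — add 5 both sides, so sub: -(-6*(3*(x - 8))) = -126.
Step 2. [-(-6*(3*(x - 8))) = -126] flip signs both sides ⇒ neg: -6*(3*(x - 8)) = 126.
Step 3. [-6*(3*(x - 8)) = 126] LHS = -6·(…); ÷-6 both sides ⇒ div: 3*(x - 8) = -21.
Step 4. [3*(x - 8) = -21] LHS = 3·(…); ÷3 both sides ⇒ div: x - 8 = -7.
Step 5. [x - 8 = -7] peel the -8: add 8 from each side, so sub: x = 1.

Answer: x ∈ {1}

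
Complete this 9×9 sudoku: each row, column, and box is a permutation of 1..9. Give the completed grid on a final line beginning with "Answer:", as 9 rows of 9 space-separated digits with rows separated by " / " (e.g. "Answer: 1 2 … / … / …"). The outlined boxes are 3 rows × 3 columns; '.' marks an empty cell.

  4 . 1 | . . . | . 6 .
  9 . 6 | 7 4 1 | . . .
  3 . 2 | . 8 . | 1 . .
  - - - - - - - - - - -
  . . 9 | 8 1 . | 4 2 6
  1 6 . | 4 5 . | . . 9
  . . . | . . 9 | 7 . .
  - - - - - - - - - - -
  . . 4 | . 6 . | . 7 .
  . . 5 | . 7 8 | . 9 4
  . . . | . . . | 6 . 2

Step 1. [r8c7∈{3}] only 3 remains possible at r8c7, so r8c7=3.
Step 2. [r5c7∈{8}] r5c7's peers cover all but 8, so r5c7=8.
Step 3. [r3c4∈{5,6,9}] row 3 places 9 nowhere but r3c4 ⇒ r3c4=9.
Step 4. [r5c6∈{2,3,7}] in row 5, 2 fits only at r5c6, so r5c6=2.
Step 5. [r6c5∈{3}] r6c5 is down to just 3, so r6c5=3.
Step 6. [r7c7∈{5}] only 5 remains possible at r7c7 ⇒ r7c7=5.
Step 7. [r4c2∈{3,5,7}] 3 has one home in row 4: r4c2. So r4c2=3.
Step 8. [r7c2∈{1,2,8,9}] 9 has one home in row 7: r7c2. So r7c2=9.
Step 9. [r9c3∈{3,7,8}] across col 3, 3 lands solely at r9c3, so r9c3=3.
Step 10. [r4c1∈{5,7}] across row 4, 5 lands solely at r4c1 ⇒ r4c1=5.
Step 11. [r7c6∈{3}] r7c6 is down to just 3, so r7c6=3.
Step 12. [r1c6∈{5}] r1c6 has the single candidate 5, so r1c6=5.
Step 13. [r6c2∈{2,4,8}] in row 6, 4 fits only at r6c2 ⇒ r6c2=4.
Step 14. [r8c2∈{1,2}] r8c2 is the only open cell in col 2 admitting 2. So r8c2=2.
Step 15. [r9c2∈{1,7,8}] col 2 places 1 nowhere but r9c2. So r9c2=1.
Step 16. [r7c1∈{8}] r7c1's peers cover all but 8, so r7c1=8.
Step 17. [r6c8∈{1,5}] r6c8 is the only open cell in col 8 admitting 1, so r6c8=1.
Step 18. [r1c5∈{2}] only 2 remains possible at r1c5. So r1c5=2.
Step 19. [r6c9∈{5}] nothing but 5 survives at r6c9 ⇒ r6c9=5.
Step 20. [r3c9∈{7}] only 7 remains possible at r3c9, so r3c9=7.
Step 21. [r3c2∈{5}] nothing but 5 survives at r3c2, so r3c2=5.
Step 22. [r2c2∈{8}] nothing but 8 survives at r2c2 ⇒ r2c2=8.
Step 23. [r2c9∈{3}] r2c9's peers cover all but 3. So r2c9=3.
Step 24. [r7c4∈{1,2}] r7c4 is the only open cell in row 7 admitting 2, so r7c4=2.
Step 25. [r6c3∈{8}] r6c3's peers cover all but 8 ⇒ r6c3=8.
Step 26. [r5c8∈{3}] only 3 remains possible at r5c8, so r5c8=3.
Step 27. [r9c6∈{4}] nothing but 4 survives at r9c6, so r9c6=4.
Step 28. [r1c2∈{7}] only 7 remains possible at r1c2 ⇒ r1c2=7.
Step 29. [r9c8∈{8}] nothing but 8 survives at r9c8. So r9c8=8.
Step 30. [r9c1∈{7}] r9c1 has the single candidate 7. So r9c1=7.
Step 31. [r8c1∈{6}] r8c1 has the single candidate 6, so r8c1=6.
Step 32. [r8c4∈{1}] r8c4's peers cover all but 1 ⇒ r8c4=1.
Step 33. [r3c8∈{4}] nothing but 4 survives at r3c8, so r3c8=4.
Step 34. [r4c6∈{7}] nothing but 7 survives at r4c6. So r4c6=7.
Step 35. [r2c8∈{5}] r2c8's peers cover all but 5 ⇒ r2c8=5.
Step 36. [r2c7∈{2}] only 2 remains possible at r2c7. So r2c7=2.
Step 37. [r1c7∈{9}] nothing but 9 survives at r1c7, so r1c7=9.
Step 38. [r6c4∈{6}] nothing but 6 survives at r6c4 ⇒ r6c4=6.
Step 39. [r7c9∈{1}] nothing but 1 survives at r7c9, so r7c9=1.
Step 40. [r1c9∈{8}] r1c9's peers cover all but 8 ⇒ r1c9=8.
Step 41. [r3c6∈{6}] nothing but 6 survives at r3c6. So r3c6=6.
Step 42. [r6c1∈{2}] r6c1 has the single candidate 2, so r6c1=2.
Step 43. [r1c4∈{3}] only 3 remains possible at r1c4 ⇒ r1c4=3.
Step 44. [r9c4∈{5}] r9c4's peers cover all but 5, so r9c4=5.
Step 45. [r9c5∈{9}] r9c5 has the single candidate 9, so r9c5=9.
Step 46. [r5c3∈{7}] nothing but 7 survives at r5c3 ⇒ r5c3=7.

Answer: 4 7 1 3 2 5 9 6 8 / 9 8 6 7 4 1 2 5 3 / 3 5 2 9 8 6 1 4 7 / 5 3 9 8 1 7 4 2 6 / 1 6 7 4 5 2 8 3 9 / 2 4 8 6 3 9 7 1 5 / 8 9 4 2 6 3 5 7 1 / 6 2 5 1 7 8 3 9 4 / 7 1 3 5 9 4 6 8 2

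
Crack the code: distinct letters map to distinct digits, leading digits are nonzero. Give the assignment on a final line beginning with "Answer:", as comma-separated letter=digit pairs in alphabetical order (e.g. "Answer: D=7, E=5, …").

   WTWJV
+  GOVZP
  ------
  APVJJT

Step 1. [col 1: V + P ≡ T (mod 10)] several values work for P in column 1 (V + P ≡ T (mod 10), carry-in 0); try P=3, so P=3.
Step 2. [col 1: V + P ≡ T (mod 10)] T=5 is one option consistent with column 1 (V + P ≡ T (mod 10), carry-in 0) — take it. So T=5.
Step 3. [A] adding two 5-digit numbers gives at most 5+1 digits, and here it does — A is that final carry and must be 1. So A=1.
Step 4. [col 1: V + P ≡ T (mod 10)] from column 1 (P=3, T=5, carry-in 0, digits 1,3,5 already taken and all letters distinct): V must equal 2 ⇒ V=2.
Step 5. [col 2: J + Z ≡ J (mod 10)] column 2: given nothing yet, carry-in 0, and digits 1,2,3,5 already taken and all letters distinct, J+Z≡J (mod 10) forces Z=0 ⇒ Z=0.
Step 6. [col 2: J + Z ≡ J (mod 10)] several values work for J in column 2 (J + Z ≡ J (mod 10), carry-in 0); try J=6. So J=6.
Step 7. [col 3: W + V ≡ J (mod 10)] column 3 reads W+V+carry(0)=J with V=2, J=6; with digits 0,1,2,3,5,6 already taken and all letters distinct, the only value for W is 4, so W=4.
Step 8. [col 4: T + O ≡ V (mod 10)] from column 4 (T=5, V=2, carry-in 0, digits 0,1,2,3,4,5,6 already taken and all letters distinct): O must equal 7. So O=7.
Step 9. [col 5: W + G ≡ P (mod 10)] column 5 reads W+G+carry(1)=P with W=4, P=3; with digits 0,1,2,3,4,5,6,7 already taken and all letters distinct, the only value for G is 8, so G=8.

Answer: A=1, G=8, J=6, O=7, P=3, T=5, V=2, W=4, Z=0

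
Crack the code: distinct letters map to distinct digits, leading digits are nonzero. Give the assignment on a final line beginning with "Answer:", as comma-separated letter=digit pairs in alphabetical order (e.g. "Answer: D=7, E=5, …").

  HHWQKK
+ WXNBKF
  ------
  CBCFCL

Step 1. [col 1: K + F ≡ L (mod 10)] column 1 (K + F ≡ L (mod 10), carry-in 0) doesn't pin L yet; pick L=7 and continue ⇒ L=7.
Step 2. [col 1: K + F ≡ L (mod 10)] K=2 is one option consistent with column 1 (K + F ≡ L (mod 10), carry-in 0) — take it, so K=2.
Step 3. [col 1: K + F ≡ L (mod 10)] column 1 reads K+F+carry(0)=L with K=2, L=7; with digits 2,7 already taken and all letters distinct, the only value for F is 5 ⇒ F=5.
Step 4. [col 2: K + K ≡ C (mod 10)] in column 2 we have K+K≡C with carry-in 0; given K=2 and digits 2,5,7 already taken and all letters distinct, that pins C to 4 ⇒ C=4.
Step 5. [col 3: Q + B ≡ F (mod 10)] Q=6 is one option consistent with column 3 (Q + B ≡ F (mod 10), carry-in 0) — take it, so Q=6.
Step 6. [col 3: Q + B ≡ F (mod 10)] from column 3 (Q=6, F=5, carry-in 0, digits 2,4,5,6,7 already taken and all letters distinct): B must equal 9 ⇒ B=9.
Step 7. [col 4: W + N ≡ C (mod 10)] several values work for W in column 4 (W + N ≡ C (mod 10), carry-in 1); try W=3 ⇒ W=3.
Step 8. [col 4: W + N ≡ C (mod 10)] column 4: given W=3, C=4, carry-in 1, and digits 2,3,4,5,6,7,9 already taken and all letters distinct, W+N≡C (mod 10) forces N=0, so N=0.
Step 9. [col 5: H + X ≡ B (mod 10)] several values work for H in column 5 (H + X ≡ B (mod 10), carry-in 0); try H=1. So H=1.
Step 10. [col 5: H + X ≡ B (mod 10)] column 5: given H=1, B=9, carry-in 0, and digits 0,1,2,3,4,5,6,7,9 already taken and all letters distinct, H+X≡B (mod 10) forces X=8. So X=8.

Answer: B=9, C=4, F=5, H=1, K=2, L=7, N=0, Q=6, W=3, X=8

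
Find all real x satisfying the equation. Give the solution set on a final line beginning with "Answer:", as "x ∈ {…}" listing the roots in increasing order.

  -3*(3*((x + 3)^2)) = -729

Step 1. [-3*(3*((x + 3)^2)) = -729] divide by the outer -3. So div: 3*((x + 3)^2) = 243.
Step 2. [3*((x + 3)^2) = 243] 3·(inner) — divide through by 3. So div: (x + 3)^2 = 81.
Step 3. [(x + 3)^2 = 81] 81 ≥ 0, LHS is (·)² — take ±√, so sqrt: x + 3 = 9 or -9.
Step 4. [x + 3 = 9 or -9] peel the +3: subtract 3 from each side, so sub: x = 6 or -12.

Answer: x ∈ {-12, 6}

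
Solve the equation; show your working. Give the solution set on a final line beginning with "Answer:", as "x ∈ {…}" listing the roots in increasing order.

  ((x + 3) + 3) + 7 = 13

Step 1. [((x + 3) + 3) + 7 = 13] 7 comes off first (subtract 7), so sub: (x + 3) + 3 = 6.
Step 2. [(x + 3) + 3 = 6] subtract 3: x sits inside (… + 3) ⇒ sub: x + 3 = 3.
Step 3. [x + 3 = 3] subtract 3: x sits inside (… + 3). So sub: x = 0.

Answer: x ∈ {0}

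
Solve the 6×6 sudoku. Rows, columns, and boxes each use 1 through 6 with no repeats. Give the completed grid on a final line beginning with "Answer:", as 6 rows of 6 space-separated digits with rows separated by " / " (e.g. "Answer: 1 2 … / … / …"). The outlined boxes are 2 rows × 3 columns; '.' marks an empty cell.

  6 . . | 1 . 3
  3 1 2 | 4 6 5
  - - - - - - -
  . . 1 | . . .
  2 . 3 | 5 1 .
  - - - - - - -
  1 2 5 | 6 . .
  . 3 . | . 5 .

Step 1. [r5c6∈{4}] nothing but 4 survives at r5c6 ⇒ r5c6=4.
Step 2. [r4c2∈{4,6}] in row 4, 4 fits only at r4c2 ⇒ r4c2=4.
Step 3. [r3c2∈{5,6}] col 2 places 6 nowhere but r3c2. So r3c2=6.
Step 4. [r3c6∈{2}] r3c6 is down to just 2, so r3c6=2.
Step 5. [r6c3∈{4,6}] r6c3 is the only open cell in row 6 admitting 6. So r6c3=6.
Step 6. [r3c5∈{3,4}] r3c5 is the only open cell in row 3 admitting 4, so r3c5=4.
Step 7. [r1c2∈{5}] r1c2 is down to just 5 ⇒ r1c2=5.
Step 8. [r4c6∈{6}] r4c6 is down to just 6, so r4c6=6.
Step 9. [r3c4∈{3}] only 3 remains possible at r3c4. So r3c4=3.
Step 10. [r1c5∈{2}] r1c5 has the single candidate 2. So r1c5=2.
Step 11. [r6c1∈{4}] r6c1's peers cover all but 4. So r6c1=4.
Step 12. [r3c1∈{5}] r3c1's peers cover all but 5 ⇒ r3c1=5.
Step 13. [r6c4∈{2}] r6c4's peers cover all but 2 ⇒ r6c4=2.
Step 14. [r5c5∈{3}] nothing but 3 survives at r5c5 ⇒ r5c5=3.
Step 15. [r6c6∈{1}] r6c6's peers cover all but 1 ⇒ r6c6=1.
Step 16. [r1c3∈{4}] r1c3 has the single candidate 4 ⇒ r1c3=4.

Answer: 6 5 4 1 2 3 / 3 1 2 4 6 5 / 5 6 1 3 4 2 / 2 4 3 5 1 6 / 1 2 5 6 3 4 / 4 3 6 2 5 1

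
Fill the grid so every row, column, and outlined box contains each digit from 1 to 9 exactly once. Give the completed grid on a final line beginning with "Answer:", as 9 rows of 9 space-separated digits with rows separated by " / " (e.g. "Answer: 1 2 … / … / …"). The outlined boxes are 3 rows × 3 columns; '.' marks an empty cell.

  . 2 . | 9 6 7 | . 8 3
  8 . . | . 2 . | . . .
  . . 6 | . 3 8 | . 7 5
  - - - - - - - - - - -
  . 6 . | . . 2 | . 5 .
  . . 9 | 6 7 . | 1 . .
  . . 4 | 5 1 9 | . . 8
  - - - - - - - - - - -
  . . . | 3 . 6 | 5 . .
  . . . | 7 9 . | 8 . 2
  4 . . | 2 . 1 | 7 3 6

Step 1. [r9c2∈{5,8,9}] 9 has one home in row 9: r9c2. So r9c2=9.
Step 2. [r5c9∈{4}] nothing but 4 survives at r5c9 ⇒ r5c9=4.
Step 3. [r2c6∈{4,5}] box 2 places 5 nowhere but r2c6. So r2c6=5.
Step 4. [r7c3∈{1,2,7,8}] 2 has one home in col 3: r7c3, so r7c3=2.
Step 5. [r5c2∈{3,5,8}] across row 5, 8 lands solely at r5c2, so r5c2=8.
Step 6. [r8c2∈{1,3,5}] col 2 places 5 nowhere but r8c2. So r8c2=5.
Step 7. [r1c7∈{4}] r1c7 is down to just 4, so r1c7=4.
Step 8. [r5c1∈{2,3,5}] r5c1 is the only open cell in row 5 admitting 5. So r5c1=5.
Step 9. [r1c1∈{1}] nothing but 1 survives at r1c1. So r1c1=1.
Step 10. [r7c2∈{1,7}] r7c2 is the only open cell in col 2 admitting 1 ⇒ r7c2=1.
Step 11. [r6c1∈{2,3,7}] in col 1, 2 fits only at r6c1. So r6c1=2.
Step 12. [r6c2∈{3,7}] across row 6, 7 lands solely at r6c2. So r6c2=7.
Step 13. [r8c3∈{3}] r8c3 is down to just 3, so r8c3=3.
Step 14. [r7c5∈{4,8}] r7c5 is the only open cell in row 7 admitting 8 ⇒ r7c5=8.
Step 15. [r2c9∈{1,9}] in col 9, 1 fits only at r2c9 ⇒ r2c9=1.
Step 16. [r2c4∈{4}] r2c4 is down to just 4. So r2c4=4.
Step 17. [r6c8∈{6}] only 6 remains possible at r6c8, so r6c8=6.
Step 18. [r2c8∈{9}] r2c8's peers cover all but 9 ⇒ r2c8=9.
Step 19. [r4c7∈{3,9}] across col 7, 9 lands solely at r4c7. So r4c7=9.
Step 20. [r8c8∈{1,4}] r8c8 is the only open cell in row 8 admitting 1 ⇒ r8c8=1.
Step 21. [r2c2∈{3}] r2c2 has the single candidate 3 ⇒ r2c2=3.
Step 22. [r4c5∈{4}] r4c5 has the single candidate 4, so r4c5=4.
Step 23. [r7c9∈{9}] r7c9's peers cover all but 9 ⇒ r7c9=9.
Step 24. [r4c9∈{7}] r4c9 has the single candidate 7. So r4c9=7.
Step 25. [r2c7∈{6}] only 6 remains possible at r2c7. So r2c7=6.
Step 26. [r2c3∈{7}] r2c3's peers cover all but 7, so r2c3=7.
Step 27. [r8c1∈{6}] r8c1 is down to just 6, so r8c1=6.
Step 28. [r3c7∈{2}] r3c7 is down to just 2, so r3c7=2.
Step 29. [r3c4∈{1}] only 1 remains possible at r3c4, so r3c4=1.
Step 30. [r4c1∈{3}] r4c1 has the single candidate 3 ⇒ r4c1=3.
Step 31. [r6c7∈{3}] r6c7 has the single candidate 3, so r6c7=3.
Step 32. [r4c3∈{1}] only 1 remains possible at r4c3 ⇒ r4c3=1.
Step 33. [r3c2∈{4}] r3c2 is down to just 4 ⇒ r3c2=4.
Step 34. [r5c6∈{3}] nothing but 3 survives at r5c6, so r5c6=3.
Step 35. [r7c8∈{4}] r7c8 is down to just 4. So r7c8=4.
Step 36. [r3c1∈{9}] r3c1 is down to just 9 ⇒ r3c1=9.
Step 37. [r4c4∈{8}] r4c4 is down to just 8. So r4c4=8.
Step 38. [r9c5∈{5}] r9c5 has the single candidate 5. So r9c5=5.
Step 39. [r8c6∈{4}] r8c6 is down to just 4, so r8c6=4.
Step 40. [r5c8∈{2}] r5c8's peers cover all but 2. So r5c8=2.
Step 41. [r9c3∈{8}] nothing but 8 survives at r9c3 ⇒ r9c3=8.
Step 42. [r1c3∈{5}] r1c3 has the single candidate 5 ⇒ r1c3=5.
Step 43. [r7c1∈{7}] nothing but 7 survives at r7c1. So r7c1=7.

Answer: 1 2 5 9 6 7 4 8 3 / 8 3 7 4 2 5 6 9 1 / 9 4 6 1 3 8 2 7 5 / 3 6 1 8 4 2 9 5 7 / 5 8 9 6 7 3 1 2 4 / 2 7 4 5 1 9 3 6 8 / 7 1 2 3 8 6 5 4 9 / 6 5 3 7 9 4 8 1 2 / 4 9 8 2 5 1 7 3 6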